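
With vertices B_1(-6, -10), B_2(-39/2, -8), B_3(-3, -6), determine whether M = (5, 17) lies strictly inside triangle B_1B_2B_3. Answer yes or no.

no

Barycentric coordinates of M: (-727/120, 37/60, 773/120).
The three coordinates are negative, positive, positive; a point is interior exactly when all three are positive.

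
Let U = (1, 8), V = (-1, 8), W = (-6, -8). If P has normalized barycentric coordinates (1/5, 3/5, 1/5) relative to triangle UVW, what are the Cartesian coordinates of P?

P = (1/5)·U + (3/5)·V + (1/5)·W.
x-coordinate: (1/5)·1 + (3/5)·(-1) + (1/5)·(-6) = -8/5.
y-coordinate: (1/5)·8 + (3/5)·8 + (1/5)·(-8) = 24/5.

(-8/5, 24/5)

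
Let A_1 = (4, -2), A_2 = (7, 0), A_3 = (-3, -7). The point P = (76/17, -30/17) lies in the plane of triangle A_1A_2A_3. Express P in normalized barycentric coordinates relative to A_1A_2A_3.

(1/17, 12/17, 4/17)

Signed area of the reference triangle: [A_1A_2A_3] = ½·(4·(0−(-7)) + 7·(-7−(-2)) + (-3)·(-2−0)) = ½·(28 − 35 + 6) = -1/2.
[PA_2A_3] = ½·((76/17)·(0−(-7)) + 7·(-7−(-30/17)) + (-3)·(-30/17−0)) = ½·(532/17 − 623/17 + 90/17) = -1/34, so the A_1-coordinate is (-1/34)/(-1/2) = 1/17.
[A_1PA_3] = ½·(4·(-30/17−(-7)) + (76/17)·(-7−(-2)) + (-3)·(-2−(-30/17))) = ½·(356/17 − 380/17 + 12/17) = -6/17, so the A_2-coordinate is 12/17.
[A_1A_2P] = ½·(4·(0−(-30/17)) + 7·(-30/17−(-2)) + (76/17)·(-2−0)) = ½·(120/17 + 28/17 − 152/17) = -2/17, so the A_3-coordinate is 4/17.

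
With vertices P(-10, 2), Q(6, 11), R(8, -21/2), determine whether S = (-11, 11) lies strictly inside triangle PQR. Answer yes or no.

Barycentric coordinates of S: (731/724, 299/724, -153/362).
The three coordinates are positive, positive, negative; a point is interior exactly when all three are positive.

no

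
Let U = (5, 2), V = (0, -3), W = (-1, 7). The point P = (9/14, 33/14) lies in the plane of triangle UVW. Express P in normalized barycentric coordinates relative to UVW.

(3/14, 5/14, 3/7)

Signed area of the reference triangle: [UVW] = ½·(5·(-3−7) + 0·(7−2) + (-1)·(2−(-3))) = ½·(-50 + 0 − 5) = -55/2.
[PVW] = ½·((9/14)·(-3−7) + 0·(7−(33/14)) + (-1)·(33/14−(-3))) = ½·(-45/7 + 0 − 75/14) = -165/28, so the U-coordinate is (-165/28)/(-55/2) = 3/14.
[UPW] = ½·(5·(33/14−7) + (9/14)·(7−2) + (-1)·(2−(33/14))) = ½·(-325/14 + 45/14 + 5/14) = -275/28, so the V-coordinate is 5/14.
[UVP] = ½·(5·(-3−(33/14)) + 0·(33/14−2) + (9/14)·(2−(-3))) = ½·(-375/14 + 0 + 45/14) = -165/14, so the W-coordinate is 3/7.
Check: 3/14 + 5/14 + 3/7 = 1.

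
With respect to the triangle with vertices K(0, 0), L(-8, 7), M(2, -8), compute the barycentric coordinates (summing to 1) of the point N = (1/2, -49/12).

Signed area of the reference triangle: [KLM] = ½·(0·(7−(-8)) + (-8)·(-8−0) + 2·(0−7)) = ½·(0 + 64 − 14) = 25.
[NLM] = ½·((1/2)·(7−(-8)) + (-8)·(-8−(-49/12)) + 2·(-49/12−7)) = ½·(15/2 + 94/3 − 133/6) = 25/3, so the K-coordinate is (25/3)/25 = 1/3.
[KNM] = ½·(0·(-49/12−(-8)) + (1/2)·(-8−0) + 2·(0−(-49/12))) = ½·(0 − 4 + 49/6) = 25/12, so the L-coordinate is 1/12.
[KLN] = ½·(0·(7−(-49/12)) + (-8)·(-49/12−0) + (1/2)·(0−7)) = ½·(0 + 98/3 − 7/2) = 175/12, so the M-coordinate is 7/12.

(1/3, 1/12, 7/12)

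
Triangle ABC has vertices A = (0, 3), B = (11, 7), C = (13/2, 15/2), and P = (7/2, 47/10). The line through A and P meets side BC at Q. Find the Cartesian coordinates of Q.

(35/4, 29/4)

Barycentric coordinates of P with respect to ABC: (3/5, 1/5, 1/5).
On side BC the A-coordinate is zero; dropping P's A-weight 3/5 and renormalizing the remaining 1/5 : 1/5 gives weights 1/2, 1/2 on B, C.
Q = (1/2)·(11, 7) + (1/2)·(13/2, 15/2) = (35/4, 29/4).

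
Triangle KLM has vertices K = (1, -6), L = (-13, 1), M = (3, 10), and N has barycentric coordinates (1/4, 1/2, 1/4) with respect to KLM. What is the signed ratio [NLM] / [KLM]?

The signed ratio [NLM]/[KLM] equals the barycentric coordinate of N at vertex K, which is 1/4.

1/4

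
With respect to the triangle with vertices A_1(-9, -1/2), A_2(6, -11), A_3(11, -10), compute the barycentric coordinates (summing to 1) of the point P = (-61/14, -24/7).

Signed area of the reference triangle: [A_1A_2A_3] = ½·((-9)·(-11−(-10)) + 6·(-10−(-1/2)) + 11·(-1/2−(-11))) = ½·(9 − 57 + 231/2) = 135/4.
[PA_2A_3] = ½·((-61/14)·(-11−(-10)) + 6·(-10−(-24/7)) + 11·(-24/7−(-11))) = ½·(61/14 − 276/7 + 583/7) = 675/28, so the A_1-coordinate is (675/28)/(135/4) = 5/7.
[A_1PA_3] = ½·((-9)·(-24/7−(-10)) + (-61/14)·(-10−(-1/2)) + 11·(-1/2−(-24/7))) = ½·(-414/7 + 1159/28 + 451/14) = 405/56, so the A_2-coordinate is 3/14.
[A_1A_2P] = ½·((-9)·(-11−(-24/7)) + 6·(-24/7−(-1/2)) + (-61/14)·(-1/2−(-11))) = ½·(477/7 − 123/7 − 183/4) = 135/56, so the A_3-coordinate is 1/14.

(5/7, 3/14, 1/14)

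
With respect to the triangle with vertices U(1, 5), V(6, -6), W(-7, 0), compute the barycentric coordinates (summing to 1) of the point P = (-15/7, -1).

Signed area of the reference triangle: [UVW] = ½·(1·(-6−0) + 6·(0−5) + (-7)·(5−(-6))) = ½·(-6 − 30 − 77) = -113/2.
[PVW] = ½·((-15/7)·(-6−0) + 6·(0−(-1)) + (-7)·(-1−(-6))) = ½·(90/7 + 6 − 35) = -113/14, so the U-coordinate is (-113/14)/(-113/2) = 1/7.
[UPW] = ½·(1·(-1−0) + (-15/7)·(0−5) + (-7)·(5−(-1))) = ½·(-1 + 75/7 − 42) = -113/7, so the V-coordinate is 2/7.
[UVP] = ½·(1·(-6−(-1)) + 6·(-1−5) + (-15/7)·(5−(-6))) = ½·(-5 − 36 − 165/7) = -226/7, so the W-coordinate is 4/7.
Check: 1/7 + 2/7 + 4/7 = 1.

(1/7, 2/7, 4/7)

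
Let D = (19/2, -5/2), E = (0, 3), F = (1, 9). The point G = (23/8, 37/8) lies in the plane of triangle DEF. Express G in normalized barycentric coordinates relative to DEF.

(1/4, 1/4, 1/2)

Signed area of the reference triangle: [DEF] = ½·((19/2)·(3−9) + 0·(9−(-5/2)) + 1·(-5/2−3)) = ½·(-57 + 0 − 11/2) = -125/4.
[GEF] = ½·((23/8)·(3−9) + 0·(9−(37/8)) + 1·(37/8−3)) = ½·(-69/4 + 0 + 13/8) = -125/16, so the D-coordinate is (-125/16)/(-125/4) = 1/4.
[DGF] = ½·((19/2)·(37/8−9) + (23/8)·(9−(-5/2)) + 1·(-5/2−(37/8))) = ½·(-665/16 + 529/16 − 57/8) = -125/16, so the E-coordinate is 1/4.
[DEG] = ½·((19/2)·(3−(37/8)) + 0·(37/8−(-5/2)) + (23/8)·(-5/2−3)) = ½·(-247/16 + 0 − 253/16) = -125/8, so the F-coordinate is 1/2.
Check: 1/4 + 1/4 + 1/2 = 1.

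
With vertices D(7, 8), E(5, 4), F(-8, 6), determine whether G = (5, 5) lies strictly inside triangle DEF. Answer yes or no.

Barycentric coordinates of G: (13/56, 41/56, 1/28).
The three coordinates are positive, positive, positive; a point is interior exactly when all three are positive.

yes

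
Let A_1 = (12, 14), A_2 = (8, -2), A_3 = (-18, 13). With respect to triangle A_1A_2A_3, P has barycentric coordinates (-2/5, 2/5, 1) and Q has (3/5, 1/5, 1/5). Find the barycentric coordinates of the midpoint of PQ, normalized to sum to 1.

(1/10, 3/10, 3/5)

Since both coordinate triples sum to 1, the midpoint's barycentrics are the componentwise average.
(-2/5+3/5)/2 = 1/10; similarly 3/10 and 3/5.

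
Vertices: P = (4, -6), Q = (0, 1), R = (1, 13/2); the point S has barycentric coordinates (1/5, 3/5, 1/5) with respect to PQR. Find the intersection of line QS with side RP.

(5/2, 1/4)

Line QS meets RP where the Q-coordinate vanishes; zeroing S's Q-weight and renormalizing leaves R, P-weights 1/5 : 1/5 → (1/2, 1/2).
So T = (1/2)·R + (1/2)·P = (5/2, 1/4).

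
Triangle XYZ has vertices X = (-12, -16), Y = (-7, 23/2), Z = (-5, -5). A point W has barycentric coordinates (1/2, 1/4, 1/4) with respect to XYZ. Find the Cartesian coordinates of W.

W = (1/2)·X + (1/4)·Y + (1/4)·Z.
x-coordinate: (1/2)·(-12) + (1/4)·(-7) + (1/4)·(-5) = -9.
y-coordinate: (1/2)·(-16) + (1/4)·(23/2) + (1/4)·(-5) = -51/8.

(-9, -51/8)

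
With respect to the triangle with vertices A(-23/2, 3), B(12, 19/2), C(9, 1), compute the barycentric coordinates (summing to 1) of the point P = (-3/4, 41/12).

Signed area of the reference triangle: [ABC] = ½·((-23/2)·(19/2−1) + 12·(1−3) + 9·(3−(19/2))) = ½·(-391/4 − 24 − 117/2) = -721/8.
[PBC] = ½·((-3/4)·(19/2−1) + 12·(1−(41/12)) + 9·(41/12−(19/2))) = ½·(-51/8 − 29 − 219/4) = -721/16, so the A-coordinate is (-721/16)/(-721/8) = 1/2.
[APC] = ½·((-23/2)·(41/12−1) + (-3/4)·(1−3) + 9·(3−(41/12))) = ½·(-667/24 + 3/2 − 15/4) = -721/48, so the B-coordinate is 1/6.
[ABP] = ½·((-23/2)·(19/2−(41/12)) + 12·(41/12−3) + (-3/4)·(3−(19/2))) = ½·(-1679/24 + 5 + 39/8) = -721/24, so the C-coordinate is 1/3.
Check: 1/2 + 1/6 + 1/3 = 1.

(1/2, 1/6, 1/3)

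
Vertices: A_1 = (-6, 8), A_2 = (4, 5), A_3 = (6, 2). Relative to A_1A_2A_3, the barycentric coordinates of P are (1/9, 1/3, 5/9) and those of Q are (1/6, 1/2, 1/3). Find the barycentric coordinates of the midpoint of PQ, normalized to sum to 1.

Since both coordinate triples sum to 1, the midpoint's barycentrics are the componentwise average.
(1/9+1/6)/2 = 5/36; similarly 5/12 and 4/9.

(5/36, 5/12, 4/9)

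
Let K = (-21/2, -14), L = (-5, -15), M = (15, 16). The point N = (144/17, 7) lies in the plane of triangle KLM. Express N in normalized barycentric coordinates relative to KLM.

Signed area of the reference triangle: [KLM] = ½·((-21/2)·(-15−16) + (-5)·(16−(-14)) + 15·(-14−(-15))) = ½·(651/2 − 150 + 15) = 381/4.
[NLM] = ½·((144/17)·(-15−16) + (-5)·(16−7) + 15·(7−(-15))) = ½·(-4464/17 − 45 + 330) = 381/34, so the K-coordinate is (381/34)/(381/4) = 2/17.
[KNM] = ½·((-21/2)·(7−16) + (144/17)·(16−(-14)) + 15·(-14−7)) = ½·(189/2 + 4320/17 − 315) = 1143/68, so the L-coordinate is 3/17.
[KLN] = ½·((-21/2)·(-15−7) + (-5)·(7−(-14)) + (144/17)·(-14−(-15))) = ½·(231 − 105 + 144/17) = 1143/17, so the M-coordinate is 12/17.
Check: 2/17 + 3/17 + 12/17 = 1.

(2/17, 3/17, 12/17)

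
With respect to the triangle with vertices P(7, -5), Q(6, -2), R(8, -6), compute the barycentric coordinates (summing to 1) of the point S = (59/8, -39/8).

Signed area of the reference triangle: [PQR] = ½·(7·(-2−(-6)) + 6·(-6−(-5)) + 8·(-5−(-2))) = ½·(28 − 6 − 24) = -1.
[SQR] = ½·((59/8)·(-2−(-6)) + 6·(-6−(-39/8)) + 8·(-39/8−(-2))) = ½·(59/2 − 27/4 − 23) = -1/8, so the P-coordinate is (-1/8)/(-1) = 1/8.
[PSR] = ½·(7·(-39/8−(-6)) + (59/8)·(-6−(-5)) + 8·(-5−(-39/8))) = ½·(63/8 − 59/8 − 1) = -1/4, so the Q-coordinate is 1/4.
[PQS] = ½·(7·(-2−(-39/8)) + 6·(-39/8−(-5)) + (59/8)·(-5−(-2))) = ½·(161/8 + 3/4 − 177/8) = -5/8, so the R-coordinate is 5/8.
Check: 1/8 + 1/4 + 5/8 = 1.

(1/8, 1/4, 5/8)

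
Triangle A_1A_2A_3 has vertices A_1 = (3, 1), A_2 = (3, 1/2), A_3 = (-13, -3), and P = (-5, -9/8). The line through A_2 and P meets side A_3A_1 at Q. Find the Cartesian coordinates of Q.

Barycentric coordinates of P with respect to A_1A_2A_3: (1/4, 1/4, 1/2).
On side A_3A_1 the A_2-coordinate is zero; dropping P's A_2-weight 1/4 and renormalizing the remaining 1/2 : 1/4 gives weights 2/3, 1/3 on A_3, A_1.
Q = (2/3)·(-13, -3) + (1/3)·(3, 1) = (-23/3, -5/3).

(-23/3, -5/3)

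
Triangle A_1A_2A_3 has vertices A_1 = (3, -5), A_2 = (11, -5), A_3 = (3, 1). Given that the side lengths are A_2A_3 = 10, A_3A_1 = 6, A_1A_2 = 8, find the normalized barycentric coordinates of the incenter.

(5/12, 1/4, 1/3)

The incenter has barycentric coordinates proportional to the opposite side lengths: (10 : 6 : 8).
Normalizing by 10+6+8 = 24 gives (5/12, 1/4, 1/3).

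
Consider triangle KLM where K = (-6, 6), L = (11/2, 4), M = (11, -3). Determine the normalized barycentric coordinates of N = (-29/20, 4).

Signed area of the reference triangle: [KLM] = ½·((-6)·(4−(-3)) + (11/2)·(-3−6) + 11·(6−4)) = ½·(-42 − 99/2 + 22) = -139/4.
[NLM] = ½·((-29/20)·(4−(-3)) + (11/2)·(-3−4) + 11·(4−4)) = ½·(-203/20 − 77/2 + 0) = -973/40, so the K-coordinate is (-973/40)/(-139/4) = 7/10.
[KNM] = ½·((-6)·(4−(-3)) + (-29/20)·(-3−6) + 11·(6−4)) = ½·(-42 + 261/20 + 22) = -139/40, so the L-coordinate is 1/10.
[KLN] = ½·((-6)·(4−4) + (11/2)·(4−6) + (-29/20)·(6−4)) = ½·(0 − 11 − 29/10) = -139/20, so the M-coordinate is 1/5.
Check: 7/10 + 1/10 + 1/5 = 1.

(7/10, 1/10, 1/5)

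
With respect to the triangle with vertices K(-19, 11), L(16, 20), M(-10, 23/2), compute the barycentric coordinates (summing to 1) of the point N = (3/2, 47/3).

Signed area of the reference triangle: [KLM] = ½·((-19)·(20−(23/2)) + 16·(23/2−11) + (-10)·(11−20)) = ½·(-323/2 + 8 + 90) = -127/4.
[NLM] = ½·((3/2)·(20−(23/2)) + 16·(23/2−(47/3)) + (-10)·(47/3−20)) = ½·(51/4 − 200/3 + 130/3) = -127/24, so the K-coordinate is (-127/24)/(-127/4) = 1/6.
[KNM] = ½·((-19)·(47/3−(23/2)) + (3/2)·(23/2−11) + (-10)·(11−(47/3))) = ½·(-475/6 + 3/4 + 140/3) = -127/8, so the L-coordinate is 1/2.
[KLN] = ½·((-19)·(20−(47/3)) + 16·(47/3−11) + (3/2)·(11−20)) = ½·(-247/3 + 224/3 − 27/2) = -127/12, so the M-coordinate is 1/3.

(1/6, 1/2, 1/3)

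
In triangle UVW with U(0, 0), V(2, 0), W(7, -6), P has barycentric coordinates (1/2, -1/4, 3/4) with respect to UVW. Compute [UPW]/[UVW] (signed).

The signed ratio [UPW]/[UVW] equals the barycentric coordinate of P at vertex V, which is -1/4.

-1/4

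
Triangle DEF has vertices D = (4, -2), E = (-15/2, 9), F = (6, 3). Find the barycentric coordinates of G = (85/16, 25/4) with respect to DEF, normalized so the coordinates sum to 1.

(-1/2, 1/8, 11/8)

Signed area of the reference triangle: [DEF] = ½·(4·(9−3) + (-15/2)·(3−(-2)) + 6·(-2−9)) = ½·(24 − 75/2 − 66) = -159/4.
[GEF] = ½·((85/16)·(9−3) + (-15/2)·(3−(25/4)) + 6·(25/4−9)) = ½·(255/8 + 195/8 − 33/2) = 159/8, so the D-coordinate is (159/8)/(-159/4) = -1/2.
[DGF] = ½·(4·(25/4−3) + (85/16)·(3−(-2)) + 6·(-2−(25/4))) = ½·(13 + 425/16 − 99/2) = -159/32, so the E-coordinate is 1/8.
[DEG] = ½·(4·(9−(25/4)) + (-15/2)·(25/4−(-2)) + (85/16)·(-2−9)) = ½·(11 − 495/8 − 935/16) = -1749/32, so the F-coordinate is 11/8.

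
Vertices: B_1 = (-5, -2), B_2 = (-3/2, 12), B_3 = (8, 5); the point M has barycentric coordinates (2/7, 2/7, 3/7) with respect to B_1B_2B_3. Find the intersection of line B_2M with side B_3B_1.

Line B_2M meets B_3B_1 where the B_2-coordinate vanishes; zeroing M's B_2-weight and renormalizing leaves B_3, B_1-weights 3/7 : 2/7 → (3/5, 2/5).
So N = (3/5)·B_3 + (2/5)·B_1 = (14/5, 11/5).

(14/5, 11/5)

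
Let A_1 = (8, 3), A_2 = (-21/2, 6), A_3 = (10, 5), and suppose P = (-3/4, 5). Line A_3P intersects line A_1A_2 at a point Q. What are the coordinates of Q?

(-13/3, 5)

Barycentric coordinates of P with respect to A_1A_2A_3: (1/4, 1/2, 1/4).
On side A_1A_2 the A_3-coordinate is zero; dropping P's A_3-weight 1/4 and renormalizing the remaining 1/4 : 1/2 gives weights 1/3, 2/3 on A_1, A_2.
Q = (1/3)·(8, 3) + (2/3)·(-21/2, 6) = (-13/3, 5).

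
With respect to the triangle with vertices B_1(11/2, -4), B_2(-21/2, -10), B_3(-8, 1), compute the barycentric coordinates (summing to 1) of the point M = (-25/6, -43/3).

Signed area of the reference triangle: [B_1B_2B_3] = ½·((11/2)·(-10−1) + (-21/2)·(1−(-4)) + (-8)·(-4−(-10))) = ½·(-121/2 − 105/2 − 48) = -161/2.
[MB_2B_3] = ½·((-25/6)·(-10−1) + (-21/2)·(1−(-43/3)) + (-8)·(-43/3−(-10))) = ½·(275/6 − 161 + 104/3) = -161/4, so the B_1-coordinate is (-161/4)/(-161/2) = 1/2.
[B_1MB_3] = ½·((11/2)·(-43/3−1) + (-25/6)·(1−(-4)) + (-8)·(-4−(-43/3))) = ½·(-253/3 − 125/6 − 248/3) = -1127/12, so the B_2-coordinate is 7/6.
[B_1B_2M] = ½·((11/2)·(-10−(-43/3)) + (-21/2)·(-43/3−(-4)) + (-25/6)·(-4−(-10))) = ½·(143/6 + 217/2 − 25) = 161/3, so the B_3-coordinate is -2/3.

(1/2, 7/6, -2/3)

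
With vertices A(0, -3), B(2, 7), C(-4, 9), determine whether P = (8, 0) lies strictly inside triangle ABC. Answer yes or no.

no

Barycentric coordinates of P: (15/32, 27/16, -37/32).
The three coordinates are positive, positive, negative; a point is interior exactly when all three are positive.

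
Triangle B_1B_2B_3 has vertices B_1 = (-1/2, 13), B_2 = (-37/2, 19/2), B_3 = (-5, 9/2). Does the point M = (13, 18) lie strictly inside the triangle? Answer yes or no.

no

Barycentric coordinates of M: (121/61, -41/61, -19/61).
The three coordinates are positive, negative, negative; a point is interior exactly when all three are positive.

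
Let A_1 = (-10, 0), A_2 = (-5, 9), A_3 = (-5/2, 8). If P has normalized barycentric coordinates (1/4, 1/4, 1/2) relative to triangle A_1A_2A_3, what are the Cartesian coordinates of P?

P = (1/4)·A_1 + (1/4)·A_2 + (1/2)·A_3.
x-coordinate: (1/4)·(-10) + (1/4)·(-5) + (1/2)·(-5/2) = -5.
y-coordinate: (1/4)·0 + (1/4)·9 + (1/2)·8 = 25/4.

(-5, 25/4)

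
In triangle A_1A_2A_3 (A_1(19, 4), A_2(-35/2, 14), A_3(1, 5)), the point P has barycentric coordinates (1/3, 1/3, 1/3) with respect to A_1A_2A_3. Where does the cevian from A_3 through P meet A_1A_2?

Line A_3P meets A_1A_2 where the A_3-coordinate vanishes; zeroing P's A_3-weight and renormalizing leaves A_1, A_2-weights 1/3 : 1/3 → (1/2, 1/2).
So Q = (1/2)·A_1 + (1/2)·A_2 = (3/4, 9).

(3/4, 9)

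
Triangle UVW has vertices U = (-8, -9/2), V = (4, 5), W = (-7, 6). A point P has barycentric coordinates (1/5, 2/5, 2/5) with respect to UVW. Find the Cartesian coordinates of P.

(-14/5, 7/2)

P = (1/5)·U + (2/5)·V + (2/5)·W.
x-coordinate: (1/5)·(-8) + (2/5)·4 + (2/5)·(-7) = -14/5.
y-coordinate: (1/5)·(-9/2) + (2/5)·5 + (2/5)·6 = 7/2.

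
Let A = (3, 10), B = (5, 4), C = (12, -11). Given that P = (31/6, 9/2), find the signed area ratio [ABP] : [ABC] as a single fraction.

[ABC] = ½·(3·(4−(-11)) + 5·(-11−10) + 12·(10−4)) = ½·(45 − 105 + 72) = 6.
[ABP] = ½·(3·(4−(9/2)) + 5·(9/2−10) + (31/6)·(10−4)) = ½·(-3/2 − 55/2 + 31) = 1, so the ratio is 1/6 = 1/6.

1/6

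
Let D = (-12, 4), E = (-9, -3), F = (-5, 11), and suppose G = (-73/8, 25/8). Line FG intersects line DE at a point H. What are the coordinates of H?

Barycentric coordinates of G with respect to DEF: (3/8, 3/8, 1/4).
On side DE the F-coordinate is zero; dropping G's F-weight 1/4 and renormalizing the remaining 3/8 : 3/8 gives weights 1/2, 1/2 on D, E.
H = (1/2)·(-12, 4) + (1/2)·(-9, -3) = (-21/2, 1/2).

(-21/2, 1/2)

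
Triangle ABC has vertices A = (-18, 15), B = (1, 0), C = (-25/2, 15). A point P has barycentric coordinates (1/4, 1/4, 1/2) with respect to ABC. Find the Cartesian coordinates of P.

P = (1/4)·A + (1/4)·B + (1/2)·C.
x-coordinate: (1/4)·(-18) + (1/4)·1 + (1/2)·(-25/2) = -21/2.
y-coordinate: (1/4)·15 + (1/4)·0 + (1/2)·15 = 45/4.

(-21/2, 45/4)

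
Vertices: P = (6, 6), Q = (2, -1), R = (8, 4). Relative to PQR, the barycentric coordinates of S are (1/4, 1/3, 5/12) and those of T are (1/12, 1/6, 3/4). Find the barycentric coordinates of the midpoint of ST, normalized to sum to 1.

Since both coordinate triples sum to 1, the midpoint's barycentrics are the componentwise average.
(1/4+1/12)/2 = 1/6; similarly 1/4 and 7/12.

(1/6, 1/4, 7/12)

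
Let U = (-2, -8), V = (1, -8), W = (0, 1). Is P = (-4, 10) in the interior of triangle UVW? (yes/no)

no

Barycentric coordinates of P: (1, -2, 2).
The three coordinates are positive, negative, positive; a point is interior exactly when all three are positive.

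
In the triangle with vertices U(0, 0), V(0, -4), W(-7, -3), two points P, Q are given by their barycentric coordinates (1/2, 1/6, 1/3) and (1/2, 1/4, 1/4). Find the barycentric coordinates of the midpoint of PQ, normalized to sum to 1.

Since both coordinate triples sum to 1, the midpoint's barycentrics are the componentwise average.
(1/2+1/2)/2 = 1/2; similarly 5/24 and 7/24.

(1/2, 5/24, 7/24)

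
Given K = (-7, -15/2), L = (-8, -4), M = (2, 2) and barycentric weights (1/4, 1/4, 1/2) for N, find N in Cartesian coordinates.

N = (1/4)·K + (1/4)·L + (1/2)·M.
x-coordinate: (1/4)·(-7) + (1/4)·(-8) + (1/2)·2 = -11/4.
y-coordinate: (1/4)·(-15/2) + (1/4)·(-4) + (1/2)·2 = -15/8.

(-11/4, -15/8)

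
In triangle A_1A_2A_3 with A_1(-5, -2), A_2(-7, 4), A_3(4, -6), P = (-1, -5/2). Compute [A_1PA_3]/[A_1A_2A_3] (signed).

[A_1A_2A_3] = ½·((-5)·(4−(-6)) + (-7)·(-6−(-2)) + 4·(-2−4)) = ½·(-50 + 28 − 24) = -23.
[A_1PA_3] = ½·((-5)·(-5/2−(-6)) + (-1)·(-6−(-2)) + 4·(-2−(-5/2))) = ½·(-35/2 + 4 + 2) = -23/4, so the ratio is (-23/4)/(-23) = 1/4.

1/4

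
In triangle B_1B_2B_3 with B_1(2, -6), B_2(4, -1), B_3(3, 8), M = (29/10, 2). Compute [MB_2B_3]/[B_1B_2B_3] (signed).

[B_1B_2B_3] = ½·(2·(-1−8) + 4·(8−(-6)) + 3·(-6−(-1))) = ½·(-18 + 56 − 15) = 23/2.
[MB_2B_3] = ½·((29/10)·(-1−8) + 4·(8−2) + 3·(2−(-1))) = ½·(-261/10 + 24 + 9) = 69/20, so the ratio is (69/20)/(23/2) = 3/10.

3/10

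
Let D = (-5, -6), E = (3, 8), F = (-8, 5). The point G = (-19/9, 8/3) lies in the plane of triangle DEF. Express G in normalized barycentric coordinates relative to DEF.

Signed area of the reference triangle: [DEF] = ½·((-5)·(8−5) + 3·(5−(-6)) + (-8)·(-6−8)) = ½·(-15 + 33 + 112) = 65.
[GEF] = ½·((-19/9)·(8−5) + 3·(5−(8/3)) + (-8)·(8/3−8)) = ½·(-19/3 + 7 + 128/3) = 65/3, so the D-coordinate is (65/3)/65 = 1/3.
[DGF] = ½·((-5)·(8/3−5) + (-19/9)·(5−(-6)) + (-8)·(-6−(8/3))) = ½·(35/3 − 209/9 + 208/3) = 260/9, so the E-coordinate is 4/9.
[DEG] = ½·((-5)·(8−(8/3)) + 3·(8/3−(-6)) + (-19/9)·(-6−8)) = ½·(-80/3 + 26 + 266/9) = 130/9, so the F-coordinate is 2/9.
Check: 1/3 + 4/9 + 2/9 = 1.

(1/3, 4/9, 2/9)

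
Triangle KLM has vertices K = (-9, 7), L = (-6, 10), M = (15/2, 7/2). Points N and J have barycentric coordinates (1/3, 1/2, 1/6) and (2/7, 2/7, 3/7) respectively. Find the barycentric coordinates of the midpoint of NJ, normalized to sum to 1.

(13/42, 11/28, 25/84)

Since both coordinate triples sum to 1, the midpoint's barycentrics are the componentwise average.
(1/3+2/7)/2 = 13/42; similarly 11/28 and 25/84.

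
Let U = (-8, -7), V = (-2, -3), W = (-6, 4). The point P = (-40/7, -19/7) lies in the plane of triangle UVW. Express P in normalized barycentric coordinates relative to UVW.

(3/7, 2/7, 2/7)

Signed area of the reference triangle: [UVW] = ½·((-8)·(-3−4) + (-2)·(4−(-7)) + (-6)·(-7−(-3))) = ½·(56 − 22 + 24) = 29.
[PVW] = ½·((-40/7)·(-3−4) + (-2)·(4−(-19/7)) + (-6)·(-19/7−(-3))) = ½·(40 − 94/7 − 12/7) = 87/7, so the U-coordinate is (87/7)/29 = 3/7.
[UPW] = ½·((-8)·(-19/7−4) + (-40/7)·(4−(-7)) + (-6)·(-7−(-19/7))) = ½·(376/7 − 440/7 + 180/7) = 58/7, so the V-coordinate is 2/7.
[UVP] = ½·((-8)·(-3−(-19/7)) + (-2)·(-19/7−(-7)) + (-40/7)·(-7−(-3))) = ½·(16/7 − 60/7 + 160/7) = 58/7, so the W-coordinate is 2/7.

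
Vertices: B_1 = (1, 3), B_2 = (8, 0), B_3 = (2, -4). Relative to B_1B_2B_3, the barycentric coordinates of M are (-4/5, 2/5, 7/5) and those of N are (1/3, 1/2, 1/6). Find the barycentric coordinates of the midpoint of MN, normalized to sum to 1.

(-7/30, 9/20, 47/60)

Since both coordinate triples sum to 1, the midpoint's barycentrics are the componentwise average.
(-4/5+1/3)/2 = -7/30; similarly 9/20 and 47/60.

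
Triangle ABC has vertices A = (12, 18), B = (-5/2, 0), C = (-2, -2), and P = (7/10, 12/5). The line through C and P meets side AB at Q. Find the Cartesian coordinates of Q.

Barycentric coordinates of P with respect to ABC: (1/5, 1/5, 3/5).
On side AB the C-coordinate is zero; dropping P's C-weight 3/5 and renormalizing the remaining 1/5 : 1/5 gives weights 1/2, 1/2 on A, B.
Q = (1/2)·(12, 18) + (1/2)·(-5/2, 0) = (19/4, 9).

(19/4, 9)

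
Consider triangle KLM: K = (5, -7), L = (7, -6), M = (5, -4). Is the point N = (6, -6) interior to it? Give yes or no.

yes

Barycentric coordinates of N: (1/3, 1/2, 1/6).
The three coordinates are positive, positive, positive; a point is interior exactly when all three are positive.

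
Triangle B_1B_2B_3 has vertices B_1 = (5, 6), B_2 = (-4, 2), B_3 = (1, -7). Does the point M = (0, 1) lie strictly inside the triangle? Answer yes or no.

Barycentric coordinates of M: (31/101, 45/101, 25/101).
The three coordinates are positive, positive, positive; a point is interior exactly when all three are positive.

yes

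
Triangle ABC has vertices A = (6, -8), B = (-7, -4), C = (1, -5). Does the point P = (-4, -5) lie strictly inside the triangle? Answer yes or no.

no

Barycentric coordinates of P: (5/19, 15/19, -1/19).
The three coordinates are positive, positive, negative; a point is interior exactly when all three are positive.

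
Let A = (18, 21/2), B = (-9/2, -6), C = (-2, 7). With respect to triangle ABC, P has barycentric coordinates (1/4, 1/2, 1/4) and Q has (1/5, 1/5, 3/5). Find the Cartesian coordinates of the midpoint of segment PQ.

(13/8, 259/80)

Barycentric coordinates of the midpoint are the average: (9/40, 7/20, 17/40).
Converting: (9/40)·A + (7/20)·B + (17/40)·C = (13/8, 259/80).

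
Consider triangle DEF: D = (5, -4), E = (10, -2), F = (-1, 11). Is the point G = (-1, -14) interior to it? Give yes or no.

no

Barycentric coordinates of G: (275/87, -50/29, -38/87).
The three coordinates are positive, negative, negative; a point is interior exactly when all three are positive.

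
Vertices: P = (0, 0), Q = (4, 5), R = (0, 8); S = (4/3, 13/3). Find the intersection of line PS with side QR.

(2, 13/2)

Barycentric coordinates of S with respect to PQR: (1/3, 1/3, 1/3).
On side QR the P-coordinate is zero; dropping S's P-weight 1/3 and renormalizing the remaining 1/3 : 1/3 gives weights 1/2, 1/2 on Q, R.
T = (1/2)·(4, 5) + (1/2)·(0, 8) = (2, 13/2).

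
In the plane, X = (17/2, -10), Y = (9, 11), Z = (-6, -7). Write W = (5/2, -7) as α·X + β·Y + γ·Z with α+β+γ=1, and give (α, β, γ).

(1/2, 1/12, 5/12)

Signed area of the reference triangle: [XYZ] = ½·((17/2)·(11−(-7)) + 9·(-7−(-10)) + (-6)·(-10−11)) = ½·(153 + 27 + 126) = 153.
[WYZ] = ½·((5/2)·(11−(-7)) + 9·(-7−(-7)) + (-6)·(-7−11)) = ½·(45 + 0 + 108) = 153/2, so the X-coordinate is (153/2)/153 = 1/2.
[XWZ] = ½·((17/2)·(-7−(-7)) + (5/2)·(-7−(-10)) + (-6)·(-10−(-7))) = ½·(0 + 15/2 + 18) = 51/4, so the Y-coordinate is 1/12.
[XYW] = ½·((17/2)·(11−(-7)) + 9·(-7−(-10)) + (5/2)·(-10−11)) = ½·(153 + 27 − 105/2) = 255/4, so the Z-coordinate is 5/12.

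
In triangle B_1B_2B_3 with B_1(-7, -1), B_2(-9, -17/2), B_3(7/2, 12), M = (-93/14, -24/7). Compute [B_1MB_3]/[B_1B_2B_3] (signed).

[B_1B_2B_3] = ½·((-7)·(-17/2−12) + (-9)·(12−(-1)) + (7/2)·(-1−(-17/2))) = ½·(287/2 − 117 + 105/4) = 211/8.
[B_1MB_3] = ½·((-7)·(-24/7−12) + (-93/14)·(12−(-1)) + (7/2)·(-1−(-24/7))) = ½·(108 − 1209/14 + 17/2) = 211/14, so the ratio is (211/14)/(211/8) = 4/7.

4/7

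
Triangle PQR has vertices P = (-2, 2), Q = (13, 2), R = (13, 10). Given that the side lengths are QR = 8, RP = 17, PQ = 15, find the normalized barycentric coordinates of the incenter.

(1/5, 17/40, 3/8)

The incenter has barycentric coordinates proportional to the opposite side lengths: (8 : 17 : 15).
Normalizing by 8+17+15 = 40 gives (1/5, 17/40, 3/8).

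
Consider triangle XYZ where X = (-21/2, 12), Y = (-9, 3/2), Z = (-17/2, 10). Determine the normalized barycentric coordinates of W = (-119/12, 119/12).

(2/3, 1/6, 1/6)

Signed area of the reference triangle: [XYZ] = ½·((-21/2)·(3/2−10) + (-9)·(10−12) + (-17/2)·(12−(3/2))) = ½·(357/4 + 18 − 357/4) = 9.
[WYZ] = ½·((-119/12)·(3/2−10) + (-9)·(10−(119/12)) + (-17/2)·(119/12−(3/2))) = ½·(2023/24 − 3/4 − 1717/24) = 6, so the X-coordinate is 6/9 = 2/3.
[XWZ] = ½·((-21/2)·(119/12−10) + (-119/12)·(10−12) + (-17/2)·(12−(119/12))) = ½·(7/8 + 119/6 − 425/24) = 3/2, so the Y-coordinate is 1/6.
[XYW] = ½·((-21/2)·(3/2−(119/12)) + (-9)·(119/12−12) + (-119/12)·(12−(3/2))) = ½·(707/8 + 75/4 − 833/8) = 3/2, so the Z-coordinate is 1/6.
Check: 2/3 + 1/6 + 1/6 = 1.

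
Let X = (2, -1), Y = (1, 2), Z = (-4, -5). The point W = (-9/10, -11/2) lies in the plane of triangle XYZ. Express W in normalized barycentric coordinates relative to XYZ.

(11/10, -7/10, 3/5)

Signed area of the reference triangle: [XYZ] = ½·(2·(2−(-5)) + 1·(-5−(-1)) + (-4)·(-1−2)) = ½·(14 − 4 + 12) = 11.
[WYZ] = ½·((-9/10)·(2−(-5)) + 1·(-5−(-11/2)) + (-4)·(-11/2−2)) = ½·(-63/10 + 1/2 + 30) = 121/10, so the X-coordinate is (121/10)/11 = 11/10.
[XWZ] = ½·(2·(-11/2−(-5)) + (-9/10)·(-5−(-1)) + (-4)·(-1−(-11/2))) = ½·(-1 + 18/5 − 18) = -77/10, so the Y-coordinate is -7/10.
[XYW] = ½·(2·(2−(-11/2)) + 1·(-11/2−(-1)) + (-9/10)·(-1−2)) = ½·(15 − 9/2 + 27/10) = 33/5, so the Z-coordinate is 3/5.
Check: 11/10 − 7/10 + 3/5 = 1.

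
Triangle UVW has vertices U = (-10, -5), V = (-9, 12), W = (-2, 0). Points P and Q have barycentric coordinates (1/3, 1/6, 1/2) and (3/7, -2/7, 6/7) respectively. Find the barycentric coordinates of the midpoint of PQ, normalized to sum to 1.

Since both coordinate triples sum to 1, the midpoint's barycentrics are the componentwise average.
(1/3+3/7)/2 = 8/21; similarly -5/84 and 19/28.

(8/21, -5/84, 19/28)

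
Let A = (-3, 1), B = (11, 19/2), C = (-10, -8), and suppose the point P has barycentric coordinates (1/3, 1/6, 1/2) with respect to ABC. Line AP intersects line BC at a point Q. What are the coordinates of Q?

Line AP meets BC where the A-coordinate vanishes; zeroing P's A-weight and renormalizing leaves B, C-weights 1/6 : 1/2 → (1/4, 3/4).
So Q = (1/4)·B + (3/4)·C = (-19/4, -29/8).

(-19/4, -29/8)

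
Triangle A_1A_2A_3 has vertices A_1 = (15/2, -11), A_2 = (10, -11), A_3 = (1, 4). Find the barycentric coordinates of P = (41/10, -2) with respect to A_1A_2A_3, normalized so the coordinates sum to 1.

(1/5, 1/5, 3/5)

Signed area of the reference triangle: [A_1A_2A_3] = ½·((15/2)·(-11−4) + 10·(4−(-11)) + 1·(-11−(-11))) = ½·(-225/2 + 150 + 0) = 75/4.
[PA_2A_3] = ½·((41/10)·(-11−4) + 10·(4−(-2)) + 1·(-2−(-11))) = ½·(-123/2 + 60 + 9) = 15/4, so the A_1-coordinate is (15/4)/(75/4) = 1/5.
[A_1PA_3] = ½·((15/2)·(-2−4) + (41/10)·(4−(-11)) + 1·(-11−(-2))) = ½·(-45 + 123/2 − 9) = 15/4, so the A_2-coordinate is 1/5.
[A_1A_2P] = ½·((15/2)·(-11−(-2)) + 10·(-2−(-11)) + (41/10)·(-11−(-11))) = ½·(-135/2 + 90 + 0) = 45/4, so the A_3-coordinate is 3/5.
Check: 1/5 + 1/5 + 3/5 = 1.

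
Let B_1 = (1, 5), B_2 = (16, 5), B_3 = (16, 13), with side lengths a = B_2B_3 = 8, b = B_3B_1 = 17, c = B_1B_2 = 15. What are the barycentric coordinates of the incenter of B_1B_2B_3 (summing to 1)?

(1/5, 17/40, 3/8)

The incenter has barycentric coordinates proportional to the opposite side lengths: (8 : 17 : 15).
Normalizing by 8+17+15 = 40 gives (1/5, 17/40, 3/8).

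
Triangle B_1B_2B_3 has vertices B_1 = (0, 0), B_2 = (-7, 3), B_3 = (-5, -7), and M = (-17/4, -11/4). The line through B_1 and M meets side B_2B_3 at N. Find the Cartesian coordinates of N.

(-17/3, -11/3)

Barycentric coordinates of M with respect to B_1B_2B_3: (1/4, 1/4, 1/2).
On side B_2B_3 the B_1-coordinate is zero; dropping M's B_1-weight 1/4 and renormalizing the remaining 1/4 : 1/2 gives weights 1/3, 2/3 on B_2, B_3.
N = (1/3)·(-7, 3) + (2/3)·(-5, -7) = (-17/3, -11/3).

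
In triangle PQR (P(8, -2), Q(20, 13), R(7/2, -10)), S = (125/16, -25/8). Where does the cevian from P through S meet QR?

(61/8, -17/4)

Barycentric coordinates of S with respect to PQR: (1/2, 1/8, 3/8).
On side QR the P-coordinate is zero; dropping S's P-weight 1/2 and renormalizing the remaining 1/8 : 3/8 gives weights 1/4, 3/4 on Q, R.
T = (1/4)·(20, 13) + (3/4)·(7/2, -10) = (61/8, -17/4).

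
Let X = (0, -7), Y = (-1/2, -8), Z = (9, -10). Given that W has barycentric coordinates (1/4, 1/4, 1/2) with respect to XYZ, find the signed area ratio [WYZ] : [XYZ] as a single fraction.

1/4

The signed ratio [WYZ]/[XYZ] equals the barycentric coordinate of W at vertex X, which is 1/4.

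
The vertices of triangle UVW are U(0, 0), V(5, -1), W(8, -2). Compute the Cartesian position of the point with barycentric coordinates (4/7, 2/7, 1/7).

(18/7, -4/7)

P = (4/7)·U + (2/7)·V + (1/7)·W.
x-coordinate: (4/7)·0 + (2/7)·5 + (1/7)·8 = 18/7.
y-coordinate: (4/7)·0 + (2/7)·(-1) + (1/7)·(-2) = -4/7.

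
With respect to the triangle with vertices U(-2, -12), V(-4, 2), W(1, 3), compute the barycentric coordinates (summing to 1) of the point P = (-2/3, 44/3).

Signed area of the reference triangle: [UVW] = ½·((-2)·(2−3) + (-4)·(3−(-12)) + 1·(-12−2)) = ½·(2 − 60 − 14) = -36.
[PVW] = ½·((-2/3)·(2−3) + (-4)·(3−(44/3)) + 1·(44/3−2)) = ½·(2/3 + 140/3 + 38/3) = 30, so the U-coordinate is 30/(-36) = -5/6.
[UPW] = ½·((-2)·(44/3−3) + (-2/3)·(3−(-12)) + 1·(-12−(44/3))) = ½·(-70/3 − 10 − 80/3) = -30, so the V-coordinate is 5/6.
[UVP] = ½·((-2)·(2−(44/3)) + (-4)·(44/3−(-12)) + (-2/3)·(-12−2)) = ½·(76/3 − 320/3 + 28/3) = -36, so the W-coordinate is 1.
Check: -5/6 + 5/6 + 1 = 1.

(-5/6, 5/6, 1)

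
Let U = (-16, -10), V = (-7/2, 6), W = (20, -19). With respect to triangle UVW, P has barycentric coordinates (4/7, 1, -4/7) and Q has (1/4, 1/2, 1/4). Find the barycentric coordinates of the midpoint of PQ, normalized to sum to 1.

Since both coordinate triples sum to 1, the midpoint's barycentrics are the componentwise average.
(4/7+1/4)/2 = 23/56; similarly 3/4 and -9/56.

(23/56, 3/4, -9/56)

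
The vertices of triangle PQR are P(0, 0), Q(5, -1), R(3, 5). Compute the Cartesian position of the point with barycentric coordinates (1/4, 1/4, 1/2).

(11/4, 9/4)

S = (1/4)·P + (1/4)·Q + (1/2)·R.
x-coordinate: (1/4)·0 + (1/4)·5 + (1/2)·3 = 11/4.
y-coordinate: (1/4)·0 + (1/4)·(-1) + (1/2)·5 = 9/4.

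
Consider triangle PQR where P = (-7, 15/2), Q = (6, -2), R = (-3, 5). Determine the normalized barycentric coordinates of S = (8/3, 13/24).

Signed area of the reference triangle: [PQR] = ½·((-7)·(-2−5) + 6·(5−(15/2)) + (-3)·(15/2−(-2))) = ½·(49 − 15 − 57/2) = 11/4.
[SQR] = ½·((8/3)·(-2−5) + 6·(5−(13/24)) + (-3)·(13/24−(-2))) = ½·(-56/3 + 107/4 − 61/8) = 11/48, so the P-coordinate is (11/48)/(11/4) = 1/12.
[PSR] = ½·((-7)·(13/24−5) + (8/3)·(5−(15/2)) + (-3)·(15/2−(13/24))) = ½·(749/24 − 20/3 − 167/8) = 11/6, so the Q-coordinate is 2/3.
[PQS] = ½·((-7)·(-2−(13/24)) + 6·(13/24−(15/2)) + (8/3)·(15/2−(-2))) = ½·(427/24 − 167/4 + 76/3) = 11/16, so the R-coordinate is 1/4.

(1/12, 2/3, 1/4)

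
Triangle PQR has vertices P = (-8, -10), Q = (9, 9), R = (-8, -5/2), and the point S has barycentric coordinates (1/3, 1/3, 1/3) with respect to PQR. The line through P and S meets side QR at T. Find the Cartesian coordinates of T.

Line PS meets QR where the P-coordinate vanishes; zeroing S's P-weight and renormalizing leaves Q, R-weights 1/3 : 1/3 → (1/2, 1/2).
So T = (1/2)·Q + (1/2)·R = (1/2, 13/4).

(1/2, 13/4)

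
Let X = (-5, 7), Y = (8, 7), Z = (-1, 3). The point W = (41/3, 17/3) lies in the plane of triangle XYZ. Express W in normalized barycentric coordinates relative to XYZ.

Signed area of the reference triangle: [XYZ] = ½·((-5)·(7−3) + 8·(3−7) + (-1)·(7−7)) = ½·(-20 − 32 + 0) = -26.
[WYZ] = ½·((41/3)·(7−3) + 8·(3−(17/3)) + (-1)·(17/3−7)) = ½·(164/3 − 64/3 + 4/3) = 52/3, so the X-coordinate is (52/3)/(-26) = -2/3.
[XWZ] = ½·((-5)·(17/3−3) + (41/3)·(3−7) + (-1)·(7−(17/3))) = ½·(-40/3 − 164/3 − 4/3) = -104/3, so the Y-coordinate is 4/3.
[XYW] = ½·((-5)·(7−(17/3)) + 8·(17/3−7) + (41/3)·(7−7)) = ½·(-20/3 − 32/3 + 0) = -26/3, so the Z-coordinate is 1/3.
Check: -2/3 + 4/3 + 1/3 = 1.

(-2/3, 4/3, 1/3)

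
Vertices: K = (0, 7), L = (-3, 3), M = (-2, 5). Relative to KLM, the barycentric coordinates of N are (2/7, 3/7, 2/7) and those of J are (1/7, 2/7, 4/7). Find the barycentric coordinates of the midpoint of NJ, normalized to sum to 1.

(3/14, 5/14, 3/7)

Since both coordinate triples sum to 1, the midpoint's barycentrics are the componentwise average.
(2/7+1/7)/2 = 3/14; similarly 5/14 and 3/7.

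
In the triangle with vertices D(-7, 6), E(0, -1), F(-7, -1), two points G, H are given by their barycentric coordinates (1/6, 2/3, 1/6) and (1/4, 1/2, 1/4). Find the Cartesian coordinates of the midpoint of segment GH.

Barycentric coordinates of the midpoint are the average: (5/24, 7/12, 5/24).
Converting: (5/24)·D + (7/12)·E + (5/24)·F = (-35/12, 11/24).

(-35/12, 11/24)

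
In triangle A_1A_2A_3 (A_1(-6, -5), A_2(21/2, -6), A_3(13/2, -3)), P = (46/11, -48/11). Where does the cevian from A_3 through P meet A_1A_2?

Barycentric coordinates of P with respect to A_1A_2A_3: (3/11, 3/11, 5/11).
On side A_1A_2 the A_3-coordinate is zero; dropping P's A_3-weight 5/11 and renormalizing the remaining 3/11 : 3/11 gives weights 1/2, 1/2 on A_1, A_2.
Q = (1/2)·(-6, -5) + (1/2)·(21/2, -6) = (9/4, -11/2).

(9/4, -11/2)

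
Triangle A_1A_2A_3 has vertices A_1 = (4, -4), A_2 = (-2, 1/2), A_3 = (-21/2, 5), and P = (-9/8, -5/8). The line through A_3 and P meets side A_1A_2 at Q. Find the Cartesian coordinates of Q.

(2, -5/2)

Barycentric coordinates of P with respect to A_1A_2A_3: (1/2, 1/4, 1/4).
On side A_1A_2 the A_3-coordinate is zero; dropping P's A_3-weight 1/4 and renormalizing the remaining 1/2 : 1/4 gives weights 2/3, 1/3 on A_1, A_2.
Q = (2/3)·(4, -4) + (1/3)·(-2, 1/2) = (2, -5/2).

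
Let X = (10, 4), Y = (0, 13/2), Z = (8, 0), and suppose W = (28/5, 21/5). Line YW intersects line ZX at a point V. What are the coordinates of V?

Barycentric coordinates of W with respect to XYZ: (2/5, 2/5, 1/5).
On side ZX the Y-coordinate is zero; dropping W's Y-weight 2/5 and renormalizing the remaining 1/5 : 2/5 gives weights 1/3, 2/3 on Z, X.
V = (1/3)·(8, 0) + (2/3)·(10, 4) = (28/3, 8/3).

(28/3, 8/3)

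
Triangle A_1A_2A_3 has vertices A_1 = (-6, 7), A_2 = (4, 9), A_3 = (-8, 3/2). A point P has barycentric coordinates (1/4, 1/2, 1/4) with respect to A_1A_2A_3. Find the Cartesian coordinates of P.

P = (1/4)·A_1 + (1/2)·A_2 + (1/4)·A_3.
x-coordinate: (1/4)·(-6) + (1/2)·4 + (1/4)·(-8) = -3/2.
y-coordinate: (1/4)·7 + (1/2)·9 + (1/4)·(3/2) = 53/8.

(-3/2, 53/8)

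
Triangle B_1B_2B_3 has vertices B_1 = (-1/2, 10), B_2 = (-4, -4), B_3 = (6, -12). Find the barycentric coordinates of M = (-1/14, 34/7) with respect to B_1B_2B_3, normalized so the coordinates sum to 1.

Signed area of the reference triangle: [B_1B_2B_3] = ½·((-1/2)·(-4−(-12)) + (-4)·(-12−10) + 6·(10−(-4))) = ½·(-4 + 88 + 84) = 84.
[MB_2B_3] = ½·((-1/14)·(-4−(-12)) + (-4)·(-12−(34/7)) + 6·(34/7−(-4))) = ½·(-4/7 + 472/7 + 372/7) = 60, so the B_1-coordinate is 60/84 = 5/7.
[B_1MB_3] = ½·((-1/2)·(34/7−(-12)) + (-1/14)·(-12−10) + 6·(10−(34/7))) = ½·(-59/7 + 11/7 + 216/7) = 12, so the B_2-coordinate is 1/7.
[B_1B_2M] = ½·((-1/2)·(-4−(34/7)) + (-4)·(34/7−10) + (-1/14)·(10−(-4))) = ½·(31/7 + 144/7 − 1) = 12, so the B_3-coordinate is 1/7.

(5/7, 1/7, 1/7)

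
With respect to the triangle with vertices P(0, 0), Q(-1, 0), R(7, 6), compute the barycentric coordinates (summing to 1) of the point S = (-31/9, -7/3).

(2/3, 13/18, -7/18)

Signed area of the reference triangle: [PQR] = ½·(0·(0−6) + (-1)·(6−0) + 7·(0−0)) = ½·(0 − 6 + 0) = -3.
[SQR] = ½·((-31/9)·(0−6) + (-1)·(6−(-7/3)) + 7·(-7/3−0)) = ½·(62/3 − 25/3 − 49/3) = -2, so the P-coordinate is (-2)/(-3) = 2/3.
[PSR] = ½·(0·(-7/3−6) + (-31/9)·(6−0) + 7·(0−(-7/3))) = ½·(0 − 62/3 + 49/3) = -13/6, so the Q-coordinate is 13/18.
[PQS] = ½·(0·(0−(-7/3)) + (-1)·(-7/3−0) + (-31/9)·(0−0)) = ½·(0 + 7/3 + 0) = 7/6, so the R-coordinate is -7/18.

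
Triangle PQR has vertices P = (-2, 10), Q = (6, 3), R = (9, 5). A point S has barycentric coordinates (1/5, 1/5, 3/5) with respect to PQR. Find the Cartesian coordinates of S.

S = (1/5)·P + (1/5)·Q + (3/5)·R.
x-coordinate: (1/5)·(-2) + (1/5)·6 + (3/5)·9 = 31/5.
y-coordinate: (1/5)·10 + (1/5)·3 + (3/5)·5 = 28/5.

(31/5, 28/5)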